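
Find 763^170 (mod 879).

763^1 ≡ 763 (mod 879)
763^2 ≡ 763^2 = 582169 ≡ 271 (mod 879)
763^4 ≡ 271^2 = 73441 ≡ 484 (mod 879)
763^8 ≡ 484^2 = 234256 ≡ 442 (mod 879)
763^16 ≡ 442^2 = 195364 ≡ 226 (mod 879)
763^32 ≡ 226^2 = 51076 ≡ 94 (mod 879)
763^64 ≡ 94^2 = 8836 ≡ 46 (mod 879)
763^128 ≡ 46^2 = 2116 ≡ 358 (mod 879)
763^170 = 763^128 * 763^32 * 763^8 * 763^2 ≡ 358 * 94 * 442 * 271 (mod 879).
Accumulate the product:
358 * 94 = 33652 ≡ 250
250 * 442 = 110500 ≡ 625
625 * 271 = 169375 ≡ 607

607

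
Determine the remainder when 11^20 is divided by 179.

11^1 ≡ 11 (mod 179)
11^2 ≡ 11^2 = 121 (mod 179)
11^4 ≡ 121^2 = 14641 ≡ 142 (mod 179)
11^8 ≡ 142^2 = 20164 ≡ 116 (mod 179)
11^16 ≡ 116^2 = 13456 ≡ 31 (mod 179)
11^20 = 11^16 · 11^4 ≡ 31 · 142 (mod 179).
31 · 142 = 4402 ≡ 106 (mod 179).

106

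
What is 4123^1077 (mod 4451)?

764

Using repeated squaring:
1077 in binary is 10000110101, i.e. 1077 = 1024 + 32 + 16 + 4 + 1.
4123^1 ≡ 4123 (mod 4451)
4123^2 ≡ 4123^2 = 16999129 ≡ 760 (mod 4451)
4123^4 ≡ 760^2 = 577600 ≡ 3421 (mod 4451)
4123^8 ≡ 3421^2 = 11703241 ≡ 1562 (mod 4451)
4123^16 ≡ 1562^2 = 2439844 ≡ 696 (mod 4451)
4123^32 ≡ 696^2 = 484416 ≡ 3708 (mod 4451)
4123^64 ≡ 3708^2 = 13749264 ≡ 125 (mod 4451)
4123^128 ≡ 125^2 = 15625 ≡ 2272 (mod 4451)
4123^256 ≡ 2272^2 = 5161984 ≡ 3275 (mod 4451)
4123^512 ≡ 3275^2 = 10725625 ≡ 3166 (mod 4451)
4123^1024 ≡ 3166^2 = 10023556 ≡ 4355 (mod 4451)
4123^1077 = 4123^1024 * 4123^32 * 4123^16 * 4123^4 * 4123^1 ≡ 4355 * 3708 * 696 * 3421 * 4123 (mod 4451).
Accumulate the product:
4355 * 3708 = 16148340 ≡ 112
112 * 696 = 77952 ≡ 2285
2285 * 3421 = 7816985 ≡ 1029
1029 * 4123 = 4242567 ≡ 764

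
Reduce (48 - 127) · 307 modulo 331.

241

48 - 127 = -79 ≡ 252 (mod 331)
252 · 307 = 77364 ≡ 241 (mod 331)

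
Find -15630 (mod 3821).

3475

-15630 = -5×3821 + 3475, so -15630 ≡ 3475 (mod 3821).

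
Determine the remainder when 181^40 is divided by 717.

40 in binary is 101000, i.e. 40 = 32 + 8.
181^1 ≡ 181 (mod 717)
181^2 ≡ 181^2 = 32761 ≡ 496 (mod 717)
181^4 ≡ 496^2 = 246016 ≡ 85 (mod 717)
181^8 ≡ 85^2 = 7225 ≡ 55 (mod 717)
181^16 ≡ 55^2 = 3025 ≡ 157 (mod 717)
181^32 ≡ 157^2 = 24649 ≡ 271 (mod 717)
181^40 = 181^32 · 181^8 ≡ 271 · 55 (mod 717).
271 · 55 = 14905 ≡ 565 (mod 717).

565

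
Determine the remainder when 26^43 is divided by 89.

65

Using repeated squaring:
43 in binary is 101011, i.e. 43 = 32 + 8 + 2 + 1.
26^1 ≡ 26 (mod 89)
26^2 ≡ 26^2 = 676 ≡ 53 (mod 89)
26^4 ≡ 53^2 = 2809 ≡ 50 (mod 89)
26^8 ≡ 50^2 = 2500 ≡ 8 (mod 89)
26^16 ≡ 8^2 = 64 (mod 89)
26^32 ≡ 64^2 = 4096 ≡ 2 (mod 89)
26^43 = 26^32 · 26^8 · 26^2 · 26^1 ≡ 2 · 8 · 53 · 26 (mod 89).
Accumulate the product:
2 · 8 = 16
16 · 53 = 848 ≡ 47
47 · 26 = 1222 ≡ 65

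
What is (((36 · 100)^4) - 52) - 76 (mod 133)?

49

36 · 100 = 3600 ≡ 9 (mod 133)
(9)^4 ≡ 44 (mod 133)
44 - 52 = -8 ≡ 125 (mod 133)
125 - 76 = 49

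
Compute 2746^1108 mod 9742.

1962

1108 in binary is 10001010100, i.e. 1108 = 1024 + 64 + 16 + 4.
2746^1 ≡ 2746 (mod 9742)
2746^2 ≡ 2746^2 = 7540516 ≡ 208 (mod 9742)
2746^4 ≡ 208^2 = 43264 ≡ 4296 (mod 9742)
2746^8 ≡ 4296^2 = 18455616 ≡ 4268 (mod 9742)
2746^16 ≡ 4268^2 = 18215824 ≡ 8026 (mod 9742)
2746^32 ≡ 8026^2 = 64416676 ≡ 2572 (mod 9742)
2746^64 ≡ 2572^2 = 6615184 ≡ 366 (mod 9742)
2746^128 ≡ 366^2 = 133956 ≡ 7310 (mod 9742)
2746^256 ≡ 7310^2 = 53436100 ≡ 1230 (mod 9742)
2746^512 ≡ 1230^2 = 1512900 ≡ 2890 (mod 9742)
2746^1024 ≡ 2890^2 = 8352100 ≡ 3206 (mod 9742)
2746^1108 = 2746^1024 · 2746^64 · 2746^16 · 2746^4 ≡ 3206 · 366 · 8026 · 4296 (mod 9742).
Accumulate the product:
3206 · 366 = 1173396 ≡ 4356
4356 · 8026 = 34961256 ≡ 6960
6960 · 4296 = 29900160 ≡ 1962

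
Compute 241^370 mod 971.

Using repeated squaring:
241^1 ≡ 241 (mod 971)
241^2 ≡ 241^2 = 58081 ≡ 792 (mod 971)
241^4 ≡ 792^2 = 627264 ≡ 969 (mod 971)
241^8 ≡ 969^2 = 938961 ≡ 4 (mod 971)
241^16 ≡ 4^2 = 16 (mod 971)
241^32 ≡ 16^2 = 256 (mod 971)
241^64 ≡ 256^2 = 65536 ≡ 479 (mod 971)
241^128 ≡ 479^2 = 229441 ≡ 285 (mod 971)
241^256 ≡ 285^2 = 81225 ≡ 632 (mod 971)
241^370 = 241^256 × 241^64 × 241^32 × 241^16 × 241^2 ≡ 632 × 479 × 256 × 16 × 792 (mod 971).
Accumulate the product:
632 × 479 = 302728 ≡ 747
747 × 256 = 191232 ≡ 916
916 × 16 = 14656 ≡ 91
91 × 792 = 72072 ≡ 218

218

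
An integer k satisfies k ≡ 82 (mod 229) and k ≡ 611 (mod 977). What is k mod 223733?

229⁻¹ mod 977: 229×64 ≡ 1 (mod 977), so 229⁻¹ ≡ 64.
k = 82 + 229×((611 − 82)×64 mod 977) = 82 + 229×638 = 146184.
Check: 146184 mod 229 = 82, 146184 mod 977 = 611. ✓

146184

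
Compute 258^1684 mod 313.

104

Using repeated squaring:
258^1 ≡ 258 (mod 313)
258^2 ≡ 258^2 = 66564 ≡ 208 (mod 313)
258^4 ≡ 208^2 = 43264 ≡ 70 (mod 313)
258^8 ≡ 70^2 = 4900 ≡ 205 (mod 313)
258^16 ≡ 205^2 = 42025 ≡ 83 (mod 313)
258^32 ≡ 83^2 = 6889 ≡ 3 (mod 313)
258^64 ≡ 3^2 = 9 (mod 313)
258^128 ≡ 9^2 = 81 (mod 313)
258^256 ≡ 81^2 = 6561 ≡ 301 (mod 313)
258^512 ≡ 301^2 = 90601 ≡ 144 (mod 313)
258^1024 ≡ 144^2 = 20736 ≡ 78 (mod 313)
258^1684 = 258^1024 * 258^512 * 258^128 * 258^16 * 258^4 ≡ 78 * 144 * 81 * 83 * 70 (mod 313).
Accumulate the product:
78 * 144 = 11232 ≡ 277
277 * 81 = 22437 ≡ 214
214 * 83 = 17762 ≡ 234
234 * 70 = 16380 ≡ 104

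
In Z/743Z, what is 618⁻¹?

743 = 1·618 + 125
618 = 4·125 + 118
125 = 1·118 + 7
118 = 16·7 + 6
7 = 1·6 + 1
6 = 6·1 + 0
gcd(618, 743) = 1, so the inverse exists.
Bézout: 1 = 89·743 − 107·618.
So 618⁻¹ ≡ −107 ≡ 636 (mod 743).

636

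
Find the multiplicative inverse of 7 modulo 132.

By the extended Euclidean algorithm:
132 = 18*7 + 6
7 = 1*6 + 1
6 = 6*1 + 0
gcd(7, 132) = 1, so the inverse exists.
Back-substitute for 1:
1 = 1*7 − 1*6
  = −1*132 + 19*7
So 7⁻¹ ≡ 19 (mod 132).

19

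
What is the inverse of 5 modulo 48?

29

By the extended Euclidean algorithm:
48 = 9*5 + 3
5 = 1*3 + 2
3 = 1*2 + 1
2 = 2*1 + 0
gcd(5, 48) = 1, so the inverse exists.
Back-substitute for 1:
1 = 1*3 − 1*2
  = −1*5 + 2*3
  = 2*48 − 19*5
So 5⁻¹ ≡ −19 ≡ 29 (mod 48).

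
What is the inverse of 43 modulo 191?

40

Run the extended Euclidean algorithm:
191 = 4×43 + 19
43 = 2×19 + 5
19 = 3×5 + 4
5 = 1×4 + 1
4 = 4×1 + 0
gcd(43, 191) = 1, so the inverse exists.
Bézout: 1 = −9×191 + 40×43.
So 43⁻¹ ≡ 40 (mod 191).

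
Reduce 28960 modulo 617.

578

28960 = 46×617 + 578, so 28960 ≡ 578 (mod 617).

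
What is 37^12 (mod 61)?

34

12 in binary is 1100, i.e. 12 = 8 + 4.
37^1 ≡ 37 (mod 61)
37^2 ≡ 37^2 = 1369 ≡ 27 (mod 61)
37^4 ≡ 27^2 = 729 ≡ 58 (mod 61)
37^8 ≡ 58^2 = 3364 ≡ 9 (mod 61)
37^12 = 37^8 × 37^4 ≡ 9 × 58 (mod 61).
9 × 58 = 522 ≡ 34 (mod 61).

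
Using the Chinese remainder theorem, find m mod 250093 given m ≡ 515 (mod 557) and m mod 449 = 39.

62899

557⁻¹ mod 449: 557*79 ≡ 1 (mod 449), so 557⁻¹ ≡ 79.
m = 515 + 557*((39 − 515)*79 mod 449) = 515 + 557*112 = 62899.
Check: 62899 mod 557 = 515, 62899 mod 449 = 39. ✓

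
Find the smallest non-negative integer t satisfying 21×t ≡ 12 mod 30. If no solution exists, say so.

2

gcd(21, 30) = 3, and 3 | 12, so solutions exist.
Divide through by 3: 7×t mod 10 = 4.
7⁻¹ ≡ 3 (mod 10).
t ≡ 3×4 ≡ 2 (mod 10).
The smallest non-negative solution is t = 2.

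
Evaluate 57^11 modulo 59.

Compute successive squares:
11 in binary is 1011, i.e. 11 = 8 + 2 + 1.
57^1 ≡ 57 (mod 59)
57^2 ≡ 57^2 = 3249 ≡ 4 (mod 59)
57^4 ≡ 4^2 = 16 (mod 59)
57^8 ≡ 16^2 = 256 ≡ 20 (mod 59)
57^11 = 57^8 × 57^2 × 57^1 ≡ 20 × 4 × 57 (mod 59).
Accumulate the product:
20 × 4 = 80 ≡ 21
21 × 57 = 1197 ≡ 17

17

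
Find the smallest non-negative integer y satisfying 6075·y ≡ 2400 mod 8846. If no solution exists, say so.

4478

gcd(6075, 8846) = 1, so a unique solution mod 8846 exists.
6075⁻¹ ≡ 5925 (mod 8846).
y ≡ 5925·2400 ≡ 4478 (mod 8846).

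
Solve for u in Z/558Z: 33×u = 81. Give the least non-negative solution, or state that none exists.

gcd(33, 558) = 3, and 3 | 81, so solutions exist.
Divide through by 3: 11×u mod 186 = 27.
11⁻¹ ≡ 17 (mod 186).
u ≡ 17×27 ≡ 87 (mod 186).
The smallest non-negative solution is u = 87.

87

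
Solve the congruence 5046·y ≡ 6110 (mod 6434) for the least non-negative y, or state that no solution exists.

2559

gcd(5046, 6434) = 2, and 2 | 6110, so solutions exist.
Divide through by 2: 2523·y = 3055 (mod 3217).
2523⁻¹ ≡ 1831 (mod 3217).
y ≡ 1831·3055 ≡ 2559 (mod 3217).
The smallest non-negative solution is y = 2559.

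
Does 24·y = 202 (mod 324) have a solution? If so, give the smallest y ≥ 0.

no solution

gcd(24, 324) = 12, and 12 does not divide 202.
So the congruence has no solution.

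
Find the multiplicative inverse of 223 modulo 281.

218

281 = 1·223 + 58
223 = 3·58 + 49
58 = 1·49 + 9
49 = 5·9 + 4
9 = 2·4 + 1
4 = 4·1 + 0
gcd(223, 281) = 1, so the inverse exists.
Bézout: 1 = 50·281 − 63·223.
So 223⁻¹ ≡ −63 ≡ 218 (mod 281).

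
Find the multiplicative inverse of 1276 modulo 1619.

118

Apply the Euclidean algorithm and back-substitute:
1619 = 1×1276 + 343
1276 = 3×343 + 247
343 = 1×247 + 96
247 = 2×96 + 55
96 = 1×55 + 41
55 = 1×41 + 14
41 = 2×14 + 13
14 = 1×13 + 1
13 = 13×1 + 0
gcd(1276, 1619) = 1, so the inverse exists.
Back-substitute for 1:
1 = 1×14 − 1×13
  = −1×41 + 3×14
  = 3×55 − 4×41
  = −4×96 + 7×55
  = 7×247 − 18×96
  = −18×343 + 25×247
  = 25×1276 − 93×343
  = −93×1619 + 118×1276
So 1276⁻¹ ≡ 118 (mod 1619).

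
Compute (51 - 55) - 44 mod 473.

425

51 - 55 = -4 ≡ 469 (mod 473)
469 - 44 = 425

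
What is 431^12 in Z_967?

648

By square-and-multiply:
12 in binary is 1100, i.e. 12 = 8 + 4.
431^1 ≡ 431 (mod 967)
431^2 ≡ 431^2 = 185761 ≡ 97 (mod 967)
431^4 ≡ 97^2 = 9409 ≡ 706 (mod 967)
431^8 ≡ 706^2 = 498436 ≡ 431 (mod 967)
431^12 = 431^8 · 431^4 ≡ 431 · 706 (mod 967).
431 · 706 = 304286 ≡ 648 (mod 967).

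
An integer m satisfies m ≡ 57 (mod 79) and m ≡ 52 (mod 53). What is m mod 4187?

79⁻¹ mod 53: 79·51 ≡ 1 (mod 53), so 79⁻¹ ≡ 51.
m = 57 + 79·((52 − 57)·51 mod 53) = 57 + 79·10 = 847.

847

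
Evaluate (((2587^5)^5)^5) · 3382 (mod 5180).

(2587)^5 ≡ 2347 (mod 5180)
(2347)^5 ≡ 4547 (mod 5180)
(4547)^5 ≡ 5007 (mod 5180)
5007 · 3382 = 16933674 ≡ 254 (mod 5180)

254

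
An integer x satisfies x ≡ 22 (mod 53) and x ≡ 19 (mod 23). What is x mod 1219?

53⁻¹ mod 23: 53·10 ≡ 1 (mod 23), so 53⁻¹ ≡ 10.
x = 22 + 53·((19 − 22)·10 mod 23) = 22 + 53·16 = 870.
Check: 870 mod 53 = 22, 870 mod 23 = 19. ✓

870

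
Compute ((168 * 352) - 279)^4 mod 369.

351

168 * 352 = 59136 ≡ 96 (mod 369)
96 - 279 = -183 ≡ 186 (mod 369)
(186)^4 ≡ 351 (mod 369)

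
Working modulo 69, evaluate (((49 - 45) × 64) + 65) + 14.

59

49 - 45 = 4
4 × 64 = 256 ≡ 49 (mod 69)
49 + 65 = 114 ≡ 45 (mod 69)
45 + 14 = 59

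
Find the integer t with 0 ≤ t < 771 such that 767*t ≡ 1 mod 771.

Apply the Euclidean algorithm and back-substitute:
771 = 1×767 + 4
767 = 191×4 + 3
4 = 1×3 + 1
3 = 3×1 + 0
gcd(767, 771) = 1, so the inverse exists.
Back-substitute for 1:
1 = 1×4 − 1×3
  = −1×767 + 192×4
  = 192×771 − 193×767
So 767⁻¹ ≡ −193 ≡ 578 (mod 771).

578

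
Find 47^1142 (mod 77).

53

Using repeated squaring:
1142 in binary is 10001110110, i.e. 1142 = 1024 + 64 + 32 + 16 + 4 + 2.
47^1 ≡ 47 (mod 77)
47^2 ≡ 47^2 = 2209 ≡ 53 (mod 77)
47^4 ≡ 53^2 = 2809 ≡ 37 (mod 77)
47^8 ≡ 37^2 = 1369 ≡ 60 (mod 77)
47^16 ≡ 60^2 = 3600 ≡ 58 (mod 77)
47^32 ≡ 58^2 = 3364 ≡ 53 (mod 77)
47^64 ≡ 53^2 = 2809 ≡ 37 (mod 77)
47^128 ≡ 37^2 = 1369 ≡ 60 (mod 77)
47^256 ≡ 60^2 = 3600 ≡ 58 (mod 77)
47^512 ≡ 58^2 = 3364 ≡ 53 (mod 77)
47^1024 ≡ 53^2 = 2809 ≡ 37 (mod 77)
47^1142 = 47^1024 × 47^64 × 47^32 × 47^16 × 47^4 × 47^2 ≡ 37 × 37 × 53 × 58 × 37 × 53 (mod 77).
Accumulate the product:
37 × 37 = 1369 ≡ 60
60 × 53 = 3180 ≡ 23
23 × 58 = 1334 ≡ 25
25 × 37 = 925 ≡ 1
1 × 53 = 53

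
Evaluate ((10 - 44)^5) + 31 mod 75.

57

10 - 44 = -34 ≡ 41 (mod 75)
(41)^5 ≡ 26 (mod 75)
26 + 31 = 57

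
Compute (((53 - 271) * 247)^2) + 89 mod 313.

53 - 271 = -218 ≡ 95 (mod 313)
95 * 247 = 23465 ≡ 303 (mod 313)
(303)^2 ≡ 100 (mod 313)
100 + 89 = 189

189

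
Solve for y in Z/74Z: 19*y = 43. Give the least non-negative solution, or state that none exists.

gcd(19, 74) = 1, so a unique solution mod 74 exists.
19⁻¹ ≡ 39 (mod 74).
y ≡ 39*43 ≡ 49 (mod 74).

49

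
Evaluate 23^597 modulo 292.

243

Compute successive squares:
23^1 ≡ 23 (mod 292)
23^2 ≡ 23^2 = 529 ≡ 237 (mod 292)
23^4 ≡ 237^2 = 56169 ≡ 105 (mod 292)
23^8 ≡ 105^2 = 11025 ≡ 221 (mod 292)
23^16 ≡ 221^2 = 48841 ≡ 77 (mod 292)
23^32 ≡ 77^2 = 5929 ≡ 89 (mod 292)
23^64 ≡ 89^2 = 7921 ≡ 37 (mod 292)
23^128 ≡ 37^2 = 1369 ≡ 201 (mod 292)
23^256 ≡ 201^2 = 40401 ≡ 105 (mod 292)
23^512 ≡ 105^2 = 11025 ≡ 221 (mod 292)
23^597 = 23^512 * 23^64 * 23^16 * 23^4 * 23^1 ≡ 221 * 37 * 77 * 105 * 23 (mod 292).
Accumulate the product:
221 * 37 = 8177 ≡ 1
1 * 77 = 77
77 * 105 = 8085 ≡ 201
201 * 23 = 4623 ≡ 243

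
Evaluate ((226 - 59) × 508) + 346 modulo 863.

608

226 - 59 = 167
167 × 508 = 84836 ≡ 262 (mod 863)
262 + 346 = 608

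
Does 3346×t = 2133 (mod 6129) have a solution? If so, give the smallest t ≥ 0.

2457

gcd(3346, 6129) = 1, so a unique solution mod 6129 exists.
3346⁻¹ ≡ 958 (mod 6129).
t ≡ 958×2133 ≡ 2457 (mod 6129).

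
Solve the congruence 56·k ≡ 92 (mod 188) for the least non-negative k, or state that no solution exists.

5

gcd(56, 188) = 4, and 4 | 92, so solutions exist.
Divide through by 4: 14·k mod 47 = 23.
14⁻¹ ≡ 37 (mod 47).
k ≡ 37·23 ≡ 5 (mod 47).
The smallest non-negative solution is k = 5.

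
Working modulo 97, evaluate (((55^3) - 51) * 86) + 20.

70

(55)^3 ≡ 20 (mod 97)
20 - 51 = -31 ≡ 66 (mod 97)
66 * 86 = 5676 ≡ 50 (mod 97)
50 + 20 = 70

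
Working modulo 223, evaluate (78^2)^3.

(78)^2 ≡ 63 (mod 223)
(63)^3 ≡ 64 (mod 223)

64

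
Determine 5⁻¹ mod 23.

14

Apply the Euclidean algorithm and back-substitute:
23 = 4·5 + 3
5 = 1·3 + 2
3 = 1·2 + 1
2 = 2·1 + 0
gcd(5, 23) = 1, so the inverse exists.
Back-substitute for 1:
1 = 1·3 − 1·2
  = −1·5 + 2·3
  = 2·23 − 9·5
So 5⁻¹ ≡ −9 ≡ 14 (mod 23).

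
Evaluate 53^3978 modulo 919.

1

Compute successive squares:
3978 in binary is 111110001010, i.e. 3978 = 2048 + 1024 + 512 + 256 + 128 + 8 + 2.
53^1 ≡ 53 (mod 919)
53^2 ≡ 53^2 = 2809 ≡ 52 (mod 919)
53^4 ≡ 52^2 = 2704 ≡ 866 (mod 919)
53^8 ≡ 866^2 = 749956 ≡ 52 (mod 919)
53^16 ≡ 52^2 = 2704 ≡ 866 (mod 919)
53^32 ≡ 866^2 = 749956 ≡ 52 (mod 919)
53^64 ≡ 52^2 = 2704 ≡ 866 (mod 919)
53^128 ≡ 866^2 = 749956 ≡ 52 (mod 919)
53^256 ≡ 52^2 = 2704 ≡ 866 (mod 919)
53^512 ≡ 866^2 = 749956 ≡ 52 (mod 919)
53^1024 ≡ 52^2 = 2704 ≡ 866 (mod 919)
53^2048 ≡ 866^2 = 749956 ≡ 52 (mod 919)
53^3978 = 53^2048 · 53^1024 · 53^512 · 53^256 · 53^128 · 53^8 · 53^2 ≡ 52 · 866 · 52 · 866 · 52 · 52 · 52 (mod 919).
Accumulate the product:
52 · 866 = 45032 ≡ 1
1 · 52 = 52
52 · 866 = 45032 ≡ 1
1 · 52 = 52
52 · 52 = 2704 ≡ 866
866 · 52 = 45032 ≡ 1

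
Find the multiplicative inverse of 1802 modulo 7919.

7273

Run the extended Euclidean algorithm:
7919 = 4×1802 + 711
1802 = 2×711 + 380
711 = 1×380 + 331
380 = 1×331 + 49
331 = 6×49 + 37
49 = 1×37 + 12
37 = 3×12 + 1
12 = 12×1 + 0
gcd(1802, 7919) = 1, so the inverse exists.
Bézout: 1 = 147×7919 − 646×1802.
So 1802⁻¹ ≡ −646 ≡ 7273 (mod 7919).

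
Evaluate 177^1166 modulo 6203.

By square-and-multiply:
177^1 ≡ 177 (mod 6203)
177^2 ≡ 177^2 = 31329 ≡ 314 (mod 6203)
177^4 ≡ 314^2 = 98596 ≡ 5551 (mod 6203)
177^8 ≡ 5551^2 = 30813601 ≡ 3300 (mod 6203)
177^16 ≡ 3300^2 = 10890000 ≡ 3735 (mod 6203)
177^32 ≡ 3735^2 = 13950225 ≡ 5881 (mod 6203)
177^64 ≡ 5881^2 = 34586161 ≡ 4436 (mod 6203)
177^128 ≡ 4436^2 = 19678096 ≡ 2180 (mod 6203)
177^256 ≡ 2180^2 = 4752400 ≡ 902 (mod 6203)
177^512 ≡ 902^2 = 813604 ≡ 1011 (mod 6203)
177^1024 ≡ 1011^2 = 1022121 ≡ 4829 (mod 6203)
177^1166 = 177^1024 · 177^128 · 177^8 · 177^4 · 177^2 ≡ 4829 · 2180 · 3300 · 5551 · 314 (mod 6203).
Accumulate the product:
4829 · 2180 = 10527220 ≡ 729
729 · 3300 = 2405700 ≡ 5139
5139 · 5551 = 28526589 ≡ 5195
5195 · 314 = 1631230 ≡ 6044

6044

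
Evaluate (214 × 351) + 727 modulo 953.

214 × 351 = 75114 ≡ 780 (mod 953)
780 + 727 = 1507 ≡ 554 (mod 953)

554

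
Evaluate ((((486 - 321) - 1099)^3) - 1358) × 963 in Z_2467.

2182

486 - 321 = 165
165 - 1099 = -934 ≡ 1533 (mod 2467)
(1533)^3 ≡ 520 (mod 2467)
520 - 1358 = -838 ≡ 1629 (mod 2467)
1629 × 963 = 1568727 ≡ 2182 (mod 2467)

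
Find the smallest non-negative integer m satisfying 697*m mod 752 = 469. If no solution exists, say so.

gcd(697, 752) = 1, so a unique solution mod 752 exists.
697⁻¹ ≡ 41 (mod 752).
m ≡ 41*469 ≡ 429 (mod 752).

429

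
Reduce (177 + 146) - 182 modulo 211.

177 + 146 = 323 ≡ 112 (mod 211)
112 - 182 = -70 ≡ 141 (mod 211)

141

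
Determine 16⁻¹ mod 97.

91

By the extended Euclidean algorithm:
97 = 6*16 + 1
16 = 16*1 + 0
gcd(16, 97) = 1, so the inverse exists.
Back-substitute for 1:
1 = 1*97 − 6*16
So 16⁻¹ ≡ −6 ≡ 91 (mod 97).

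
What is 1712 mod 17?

12

1712 = 100×17 + 12, so 1712 ≡ 12 (mod 17).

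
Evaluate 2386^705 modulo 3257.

Compute successive squares:
705 in binary is 1011000001, i.e. 705 = 512 + 128 + 64 + 1.
2386^1 ≡ 2386 (mod 3257)
2386^2 ≡ 2386^2 = 5692996 ≡ 3017 (mod 3257)
2386^4 ≡ 3017^2 = 9102289 ≡ 2231 (mod 3257)
2386^8 ≡ 2231^2 = 4977361 ≡ 665 (mod 3257)
2386^16 ≡ 665^2 = 442225 ≡ 2530 (mod 3257)
2386^32 ≡ 2530^2 = 6400900 ≡ 895 (mod 3257)
2386^64 ≡ 895^2 = 801025 ≡ 3060 (mod 3257)
2386^128 ≡ 3060^2 = 9363600 ≡ 2982 (mod 3257)
2386^256 ≡ 2982^2 = 8892324 ≡ 714 (mod 3257)
2386^512 ≡ 714^2 = 509796 ≡ 1704 (mod 3257)
2386^705 = 2386^512 * 2386^128 * 2386^64 * 2386^1 ≡ 1704 * 2982 * 3060 * 2386 (mod 3257).
Accumulate the product:
1704 * 2982 = 5081328 ≡ 408
408 * 3060 = 1248480 ≡ 1049
1049 * 2386 = 2502914 ≡ 1538

1538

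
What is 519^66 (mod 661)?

Using repeated squaring:
519^1 ≡ 519 (mod 661)
519^2 ≡ 519^2 = 269361 ≡ 334 (mod 661)
519^4 ≡ 334^2 = 111556 ≡ 508 (mod 661)
519^8 ≡ 508^2 = 258064 ≡ 274 (mod 661)
519^16 ≡ 274^2 = 75076 ≡ 383 (mod 661)
519^32 ≡ 383^2 = 146689 ≡ 608 (mod 661)
519^64 ≡ 608^2 = 369664 ≡ 165 (mod 661)
519^66 = 519^64 · 519^2 ≡ 165 · 334 (mod 661).
165 · 334 = 55110 ≡ 247 (mod 661).

247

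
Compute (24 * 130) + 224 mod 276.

32

24 * 130 = 3120 ≡ 84 (mod 276)
84 + 224 = 308 ≡ 32 (mod 276)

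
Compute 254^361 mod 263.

361 in binary is 101101001, i.e. 361 = 256 + 64 + 32 + 8 + 1.
254^1 ≡ 254 (mod 263)
254^2 ≡ 254^2 = 64516 ≡ 81 (mod 263)
254^4 ≡ 81^2 = 6561 ≡ 249 (mod 263)
254^8 ≡ 249^2 = 62001 ≡ 196 (mod 263)
254^16 ≡ 196^2 = 38416 ≡ 18 (mod 263)
254^32 ≡ 18^2 = 324 ≡ 61 (mod 263)
254^64 ≡ 61^2 = 3721 ≡ 39 (mod 263)
254^128 ≡ 39^2 = 1521 ≡ 206 (mod 263)
254^256 ≡ 206^2 = 42436 ≡ 93 (mod 263)
254^361 = 254^256 × 254^64 × 254^32 × 254^8 × 254^1 ≡ 93 × 39 × 61 × 196 × 254 (mod 263).
Accumulate the product:
93 × 39 = 3627 ≡ 208
208 × 61 = 12688 ≡ 64
64 × 196 = 12544 ≡ 183
183 × 254 = 46482 ≡ 194

194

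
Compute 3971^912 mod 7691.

5874

3971^1 ≡ 3971 (mod 7691)
3971^2 ≡ 3971^2 = 15768841 ≡ 2291 (mod 7691)
3971^4 ≡ 2291^2 = 5248681 ≡ 3419 (mod 7691)
3971^8 ≡ 3419^2 = 11689561 ≡ 6932 (mod 7691)
3971^16 ≡ 6932^2 = 48052624 ≡ 6947 (mod 7691)
3971^32 ≡ 6947^2 = 48260809 ≡ 7475 (mod 7691)
3971^64 ≡ 7475^2 = 55875625 ≡ 510 (mod 7691)
3971^128 ≡ 510^2 = 260100 ≡ 6297 (mod 7691)
3971^256 ≡ 6297^2 = 39652209 ≡ 5104 (mod 7691)
3971^512 ≡ 5104^2 = 26050816 ≡ 1399 (mod 7691)
3971^912 = 3971^512 * 3971^256 * 3971^128 * 3971^16 ≡ 1399 * 5104 * 6297 * 6947 (mod 7691).
Accumulate the product:
1399 * 5104 = 7140496 ≡ 3248
3248 * 6297 = 20452656 ≡ 2287
2287 * 6947 = 15887789 ≡ 5874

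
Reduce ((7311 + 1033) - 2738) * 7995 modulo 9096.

7311 + 1033 = 8344
8344 - 2738 = 5606
5606 * 7995 = 44819970 ≡ 3978 (mod 9096)

3978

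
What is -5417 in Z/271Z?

3

-5417 = -20·271 + 3, so -5417 ≡ 3 (mod 271).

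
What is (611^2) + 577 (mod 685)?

573

(611)^2 ≡ 681 (mod 685)
681 + 577 = 1258 ≡ 573 (mod 685)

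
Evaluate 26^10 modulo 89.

10 in binary is 1010, i.e. 10 = 8 + 2.
26^1 ≡ 26 (mod 89)
26^2 ≡ 26^2 = 676 ≡ 53 (mod 89)
26^4 ≡ 53^2 = 2809 ≡ 50 (mod 89)
26^8 ≡ 50^2 = 2500 ≡ 8 (mod 89)
26^10 = 26^8 · 26^2 ≡ 8 · 53 (mod 89).
8 · 53 = 424 ≡ 68 (mod 89).

68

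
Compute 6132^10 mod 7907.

By square-and-multiply:
10 in binary is 1010, i.e. 10 = 8 + 2.
6132^1 ≡ 6132 (mod 7907)
6132^2 ≡ 6132^2 = 37601424 ≡ 3639 (mod 7907)
6132^4 ≡ 3639^2 = 13242321 ≡ 6003 (mod 7907)
6132^8 ≡ 6003^2 = 36036009 ≡ 3810 (mod 7907)
6132^10 = 6132^8 · 6132^2 ≡ 3810 · 3639 (mod 7907).
3810 · 3639 = 13864590 ≡ 3619 (mod 7907).

3619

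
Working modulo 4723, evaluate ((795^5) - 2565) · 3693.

2091

(795)^5 ≡ 1357 (mod 4723)
1357 - 2565 = -1208 ≡ 3515 (mod 4723)
3515 · 3693 = 12980895 ≡ 2091 (mod 4723)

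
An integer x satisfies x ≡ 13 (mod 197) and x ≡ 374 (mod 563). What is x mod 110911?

197⁻¹ mod 563: 197*543 ≡ 1 (mod 563), so 197⁻¹ ≡ 543.
x = 13 + 197*((374 − 13)*543 mod 563) = 13 + 197*99 = 19516.
Check: 19516 mod 197 = 13, 19516 mod 563 = 374. ✓

19516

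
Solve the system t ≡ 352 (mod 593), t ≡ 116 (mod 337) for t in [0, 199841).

34153

593⁻¹ mod 337: 593·104 ≡ 1 (mod 337), so 593⁻¹ ≡ 104.
t = 352 + 593·((116 − 352)·104 mod 337) = 352 + 593·57 = 34153.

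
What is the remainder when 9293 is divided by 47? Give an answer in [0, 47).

9293 = 197·47 + 34, so 9293 ≡ 34 (mod 47).

34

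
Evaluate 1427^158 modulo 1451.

119

By square-and-multiply:
1427^1 ≡ 1427 (mod 1451)
1427^2 ≡ 1427^2 = 2036329 ≡ 576 (mod 1451)
1427^4 ≡ 576^2 = 331776 ≡ 948 (mod 1451)
1427^8 ≡ 948^2 = 898704 ≡ 535 (mod 1451)
1427^16 ≡ 535^2 = 286225 ≡ 378 (mod 1451)
1427^32 ≡ 378^2 = 142884 ≡ 686 (mod 1451)
1427^64 ≡ 686^2 = 470596 ≡ 472 (mod 1451)
1427^128 ≡ 472^2 = 222784 ≡ 781 (mod 1451)
1427^158 = 1427^128 * 1427^16 * 1427^8 * 1427^4 * 1427^2 ≡ 781 * 378 * 535 * 948 * 576 (mod 1451).
Accumulate the product:
781 * 378 = 295218 ≡ 665
665 * 535 = 355775 ≡ 280
280 * 948 = 265440 ≡ 1358
1358 * 576 = 782208 ≡ 119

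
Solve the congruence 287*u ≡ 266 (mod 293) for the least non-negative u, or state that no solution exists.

gcd(287, 293) = 1, so a unique solution mod 293 exists.
287⁻¹ ≡ 244 (mod 293).
u ≡ 244*266 ≡ 151 (mod 293).

151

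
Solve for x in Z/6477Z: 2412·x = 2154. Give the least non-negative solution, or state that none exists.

640

gcd(2412, 6477) = 3, and 3 | 2154, so solutions exist.
Divide through by 3: 804·x ≡ 718 mod 2159.
804⁻¹ ≡ 1775 (mod 2159).
x ≡ 1775·718 ≡ 640 (mod 2159).
The smallest non-negative solution is x = 640.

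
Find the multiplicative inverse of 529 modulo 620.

109

Run the extended Euclidean algorithm:
620 = 1·529 + 91
529 = 5·91 + 74
91 = 1·74 + 17
74 = 4·17 + 6
17 = 2·6 + 5
6 = 1·5 + 1
5 = 5·1 + 0
gcd(529, 620) = 1, so the inverse exists.
Bézout: 1 = −93·620 + 109·529.
So 529⁻¹ ≡ 109 (mod 620).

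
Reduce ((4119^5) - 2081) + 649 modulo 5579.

(4119)^5 ≡ 1076 (mod 5579)
1076 - 2081 = -1005 ≡ 4574 (mod 5579)
4574 + 649 = 5223

5223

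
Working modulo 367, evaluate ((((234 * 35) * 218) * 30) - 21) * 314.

245

234 * 35 = 8190 ≡ 116 (mod 367)
116 * 218 = 25288 ≡ 332 (mod 367)
332 * 30 = 9960 ≡ 51 (mod 367)
51 - 21 = 30
30 * 314 = 9420 ≡ 245 (mod 367)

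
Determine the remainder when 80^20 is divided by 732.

196

By square-and-multiply:
80^1 ≡ 80 (mod 732)
80^2 ≡ 80^2 = 6400 ≡ 544 (mod 732)
80^4 ≡ 544^2 = 295936 ≡ 208 (mod 732)
80^8 ≡ 208^2 = 43264 ≡ 76 (mod 732)
80^16 ≡ 76^2 = 5776 ≡ 652 (mod 732)
80^20 = 80^16 × 80^4 ≡ 652 × 208 (mod 732).
652 × 208 = 135616 ≡ 196 (mod 732).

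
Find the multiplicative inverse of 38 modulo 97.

23

Run the extended Euclidean algorithm:
97 = 2·38 + 21
38 = 1·21 + 17
21 = 1·17 + 4
17 = 4·4 + 1
4 = 4·1 + 0
gcd(38, 97) = 1, so the inverse exists.
Bézout: 1 = −9·97 + 23·38.
So 38⁻¹ ≡ 23 (mod 97).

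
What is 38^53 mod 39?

53 in binary is 110101, i.e. 53 = 32 + 16 + 4 + 1.
38^1 ≡ 38 (mod 39)
38^2 ≡ 38^2 = 1444 ≡ 1 (mod 39)
38^4 ≡ 1^2 = 1 (mod 39)
38^8 ≡ 1^2 = 1 (mod 39)
38^16 ≡ 1^2 = 1 (mod 39)
38^32 ≡ 1^2 = 1 (mod 39)
38^53 = 38^32 * 38^16 * 38^4 * 38^1 ≡ 1 * 1 * 1 * 38 (mod 39).
Accumulate the product:
1 * 1 = 1
1 * 1 = 1
1 * 38 = 38

38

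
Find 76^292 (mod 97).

By square-and-multiply:
292 in binary is 100100100, i.e. 292 = 256 + 32 + 4.
76^1 ≡ 76 (mod 97)
76^2 ≡ 76^2 = 5776 ≡ 53 (mod 97)
76^4 ≡ 53^2 = 2809 ≡ 93 (mod 97)
76^8 ≡ 93^2 = 8649 ≡ 16 (mod 97)
76^16 ≡ 16^2 = 256 ≡ 62 (mod 97)
76^32 ≡ 62^2 = 3844 ≡ 61 (mod 97)
76^64 ≡ 61^2 = 3721 ≡ 35 (mod 97)
76^128 ≡ 35^2 = 1225 ≡ 61 (mod 97)
76^256 ≡ 61^2 = 3721 ≡ 35 (mod 97)
76^292 = 76^256 · 76^32 · 76^4 ≡ 35 · 61 · 93 (mod 97).
Accumulate the product:
35 · 61 = 2135 ≡ 1
1 · 93 = 93

93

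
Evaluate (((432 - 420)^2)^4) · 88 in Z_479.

277

432 - 420 = 12
(12)^2 ≡ 144 (mod 479)
(144)^4 ≡ 161 (mod 479)
161 · 88 = 14168 ≡ 277 (mod 479)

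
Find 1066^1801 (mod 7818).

3304

1066^1 ≡ 1066 (mod 7818)
1066^2 ≡ 1066^2 = 1136356 ≡ 2746 (mod 7818)
1066^4 ≡ 2746^2 = 7540516 ≡ 3964 (mod 7818)
1066^8 ≡ 3964^2 = 15713296 ≡ 6934 (mod 7818)
1066^16 ≡ 6934^2 = 48080356 ≡ 7474 (mod 7818)
1066^32 ≡ 7474^2 = 55860676 ≡ 1066 (mod 7818)
1066^64 ≡ 1066^2 = 1136356 ≡ 2746 (mod 7818)
1066^128 ≡ 2746^2 = 7540516 ≡ 3964 (mod 7818)
1066^256 ≡ 3964^2 = 15713296 ≡ 6934 (mod 7818)
1066^512 ≡ 6934^2 = 48080356 ≡ 7474 (mod 7818)
1066^1024 ≡ 7474^2 = 55860676 ≡ 1066 (mod 7818)
1066^1801 = 1066^1024 × 1066^512 × 1066^256 × 1066^8 × 1066^1 ≡ 1066 × 7474 × 6934 × 6934 × 1066 (mod 7818).
Accumulate the product:
1066 × 7474 = 7967284 ≡ 742
742 × 6934 = 5145028 ≡ 784
784 × 6934 = 5436256 ≡ 2746
2746 × 1066 = 2927236 ≡ 3304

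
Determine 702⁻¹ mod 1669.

1310

1669 = 2*702 + 265
702 = 2*265 + 172
265 = 1*172 + 93
172 = 1*93 + 79
93 = 1*79 + 14
79 = 5*14 + 9
14 = 1*9 + 5
9 = 1*5 + 4
5 = 1*4 + 1
4 = 4*1 + 0
gcd(702, 1669) = 1, so the inverse exists.
Bézout: 1 = 151*1669 − 359*702.
So 702⁻¹ ≡ −359 ≡ 1310 (mod 1669).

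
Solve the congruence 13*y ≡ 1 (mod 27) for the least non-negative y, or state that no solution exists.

gcd(13, 27) = 1, so a unique solution mod 27 exists.
13⁻¹ ≡ 25 (mod 27).
y ≡ 25*1 ≡ 25 (mod 27).

25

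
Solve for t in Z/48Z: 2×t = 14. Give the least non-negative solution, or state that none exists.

gcd(2, 48) = 2, and 2 | 14, so solutions exist.
Divide through by 2: 1×t ≡ 7 (mod 24).
1⁻¹ ≡ 1 (mod 24).
t ≡ 1×7 ≡ 7 (mod 24).
The smallest non-negative solution is t = 7.

7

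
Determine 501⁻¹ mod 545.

161

By the extended Euclidean algorithm:
545 = 1·501 + 44
501 = 11·44 + 17
44 = 2·17 + 10
17 = 1·10 + 7
10 = 1·7 + 3
7 = 2·3 + 1
3 = 3·1 + 0
gcd(501, 545) = 1, so the inverse exists.
Back-substitute for 1:
1 = 1·7 − 2·3
  = −2·10 + 3·7
  = 3·17 − 5·10
  = −5·44 + 13·17
  = 13·501 − 148·44
  = −148·545 + 161·501
So 501⁻¹ ≡ 161 (mod 545).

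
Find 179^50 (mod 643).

Compute successive squares:
179^1 ≡ 179 (mod 643)
179^2 ≡ 179^2 = 32041 ≡ 534 (mod 643)
179^4 ≡ 534^2 = 285156 ≡ 307 (mod 643)
179^8 ≡ 307^2 = 94249 ≡ 371 (mod 643)
179^16 ≡ 371^2 = 137641 ≡ 39 (mod 643)
179^32 ≡ 39^2 = 1521 ≡ 235 (mod 643)
179^50 = 179^32 × 179^16 × 179^2 ≡ 235 × 39 × 534 (mod 643).
Accumulate the product:
235 × 39 = 9165 ≡ 163
163 × 534 = 87042 ≡ 237

237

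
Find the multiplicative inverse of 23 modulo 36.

By the extended Euclidean algorithm:
36 = 1*23 + 13
23 = 1*13 + 10
13 = 1*10 + 3
10 = 3*3 + 1
3 = 3*1 + 0
gcd(23, 36) = 1, so the inverse exists.
Back-substitute for 1:
1 = 1*10 − 3*3
  = −3*13 + 4*10
  = 4*23 − 7*13
  = −7*36 + 11*23
So 23⁻¹ ≡ 11 (mod 36).

11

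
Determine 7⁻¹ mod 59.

Run the extended Euclidean algorithm:
59 = 8×7 + 3
7 = 2×3 + 1
3 = 3×1 + 0
gcd(7, 59) = 1, so the inverse exists.
Bézout: 1 = −2×59 + 17×7.
So 7⁻¹ ≡ 17 (mod 59).

17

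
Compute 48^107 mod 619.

107 in binary is 1101011, i.e. 107 = 64 + 32 + 8 + 2 + 1.
48^1 ≡ 48 (mod 619)
48^2 ≡ 48^2 = 2304 ≡ 447 (mod 619)
48^4 ≡ 447^2 = 199809 ≡ 491 (mod 619)
48^8 ≡ 491^2 = 241081 ≡ 290 (mod 619)
48^16 ≡ 290^2 = 84100 ≡ 535 (mod 619)
48^32 ≡ 535^2 = 286225 ≡ 247 (mod 619)
48^64 ≡ 247^2 = 61009 ≡ 347 (mod 619)
48^107 = 48^64 × 48^32 × 48^8 × 48^2 × 48^1 ≡ 347 × 247 × 290 × 447 × 48 (mod 619).
Accumulate the product:
347 × 247 = 85709 ≡ 287
287 × 290 = 83230 ≡ 284
284 × 447 = 126948 ≡ 53
53 × 48 = 2544 ≡ 68

68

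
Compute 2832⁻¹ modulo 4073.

3945

Run the extended Euclidean algorithm:
4073 = 1*2832 + 1241
2832 = 2*1241 + 350
1241 = 3*350 + 191
350 = 1*191 + 159
191 = 1*159 + 32
159 = 4*32 + 31
32 = 1*31 + 1
31 = 31*1 + 0
gcd(2832, 4073) = 1, so the inverse exists.
Bézout: 1 = 89*4073 − 128*2832.
So 2832⁻¹ ≡ −128 ≡ 3945 (mod 4073).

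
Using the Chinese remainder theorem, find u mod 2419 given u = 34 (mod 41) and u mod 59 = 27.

1797

41⁻¹ mod 59: 41*36 ≡ 1 (mod 59), so 41⁻¹ ≡ 36.
u = 34 + 41*((27 − 34)*36 mod 59) = 34 + 41*43 = 1797.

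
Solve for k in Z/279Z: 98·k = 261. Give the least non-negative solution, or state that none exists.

gcd(98, 279) = 1, so a unique solution mod 279 exists.
98⁻¹ ≡ 242 (mod 279).
k ≡ 242·261 ≡ 108 (mod 279).

108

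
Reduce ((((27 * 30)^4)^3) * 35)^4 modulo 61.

47

27 * 30 = 810 ≡ 17 (mod 61)
(17)^4 ≡ 12 (mod 61)
(12)^3 ≡ 20 (mod 61)
20 * 35 = 700 ≡ 29 (mod 61)
(29)^4 ≡ 47 (mod 61)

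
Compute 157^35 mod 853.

255

By square-and-multiply:
35 in binary is 100011, i.e. 35 = 32 + 2 + 1.
157^1 ≡ 157 (mod 853)
157^2 ≡ 157^2 = 24649 ≡ 765 (mod 853)
157^4 ≡ 765^2 = 585225 ≡ 67 (mod 853)
157^8 ≡ 67^2 = 4489 ≡ 224 (mod 853)
157^16 ≡ 224^2 = 50176 ≡ 702 (mod 853)
157^32 ≡ 702^2 = 492804 ≡ 623 (mod 853)
157^35 = 157^32 * 157^2 * 157^1 ≡ 623 * 765 * 157 (mod 853).
Accumulate the product:
623 * 765 = 476595 ≡ 621
621 * 157 = 97497 ≡ 255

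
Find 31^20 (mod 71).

45

Compute successive squares:
20 in binary is 10100, i.e. 20 = 16 + 4.
31^1 ≡ 31 (mod 71)
31^2 ≡ 31^2 = 961 ≡ 38 (mod 71)
31^4 ≡ 38^2 = 1444 ≡ 24 (mod 71)
31^8 ≡ 24^2 = 576 ≡ 8 (mod 71)
31^16 ≡ 8^2 = 64 (mod 71)
31^20 = 31^16 * 31^4 ≡ 64 * 24 (mod 71).
64 * 24 = 1536 ≡ 45 (mod 71).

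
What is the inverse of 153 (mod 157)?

Apply the Euclidean algorithm and back-substitute:
157 = 1*153 + 4
153 = 38*4 + 1
4 = 4*1 + 0
gcd(153, 157) = 1, so the inverse exists.
Bézout: 1 = −38*157 + 39*153.
So 153⁻¹ ≡ 39 (mod 157).

39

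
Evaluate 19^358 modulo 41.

5

Compute successive squares:
358 in binary is 101100110, i.e. 358 = 256 + 64 + 32 + 4 + 2.
19^1 ≡ 19 (mod 41)
19^2 ≡ 19^2 = 361 ≡ 33 (mod 41)
19^4 ≡ 33^2 = 1089 ≡ 23 (mod 41)
19^8 ≡ 23^2 = 529 ≡ 37 (mod 41)
19^16 ≡ 37^2 = 1369 ≡ 16 (mod 41)
19^32 ≡ 16^2 = 256 ≡ 10 (mod 41)
19^64 ≡ 10^2 = 100 ≡ 18 (mod 41)
19^128 ≡ 18^2 = 324 ≡ 37 (mod 41)
19^256 ≡ 37^2 = 1369 ≡ 16 (mod 41)
19^358 = 19^256 × 19^64 × 19^32 × 19^4 × 19^2 ≡ 16 × 18 × 10 × 23 × 33 (mod 41).
Accumulate the product:
16 × 18 = 288 ≡ 1
1 × 10 = 10
10 × 23 = 230 ≡ 25
25 × 33 = 825 ≡ 5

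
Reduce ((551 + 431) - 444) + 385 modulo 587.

551 + 431 = 982 ≡ 395 (mod 587)
395 - 444 = -49 ≡ 538 (mod 587)
538 + 385 = 923 ≡ 336 (mod 587)

336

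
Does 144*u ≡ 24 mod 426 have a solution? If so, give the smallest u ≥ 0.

gcd(144, 426) = 6, and 6 | 24, so solutions exist.
Divide through by 6: 24*u mod 71 = 4.
24⁻¹ ≡ 3 (mod 71).
u ≡ 3*4 ≡ 12 (mod 71).
The smallest non-negative solution is u = 12.

12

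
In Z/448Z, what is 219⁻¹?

Apply the Euclidean algorithm and back-substitute:
448 = 2*219 + 10
219 = 21*10 + 9
10 = 1*9 + 1
9 = 9*1 + 0
gcd(219, 448) = 1, so the inverse exists.
Back-substitute for 1:
1 = 1*10 − 1*9
  = −1*219 + 22*10
  = 22*448 − 45*219
So 219⁻¹ ≡ −45 ≡ 403 (mod 448).

403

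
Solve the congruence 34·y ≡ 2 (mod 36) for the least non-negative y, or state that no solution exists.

17

gcd(34, 36) = 2, and 2 | 2, so solutions exist.
Divide through by 2: 17·y ≡ 1 (mod 18).
17⁻¹ ≡ 17 (mod 18).
y ≡ 17·1 ≡ 17 (mod 18).
The smallest non-negative solution is y = 17.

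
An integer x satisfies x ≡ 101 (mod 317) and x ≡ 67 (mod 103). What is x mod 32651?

317⁻¹ mod 103: 317·13 ≡ 1 (mod 103), so 317⁻¹ ≡ 13.
x = 101 + 317·((67 − 101)·13 mod 103) = 101 + 317·73 = 23242.

23242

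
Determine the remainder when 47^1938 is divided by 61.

1

Using repeated squaring:
1938 in binary is 11110010010, i.e. 1938 = 1024 + 512 + 256 + 128 + 16 + 2.
47^1 ≡ 47 (mod 61)
47^2 ≡ 47^2 = 2209 ≡ 13 (mod 61)
47^4 ≡ 13^2 = 169 ≡ 47 (mod 61)
47^8 ≡ 47^2 = 2209 ≡ 13 (mod 61)
47^16 ≡ 13^2 = 169 ≡ 47 (mod 61)
47^32 ≡ 47^2 = 2209 ≡ 13 (mod 61)
47^64 ≡ 13^2 = 169 ≡ 47 (mod 61)
47^128 ≡ 47^2 = 2209 ≡ 13 (mod 61)
47^256 ≡ 13^2 = 169 ≡ 47 (mod 61)
47^512 ≡ 47^2 = 2209 ≡ 13 (mod 61)
47^1024 ≡ 13^2 = 169 ≡ 47 (mod 61)
47^1938 = 47^1024 * 47^512 * 47^256 * 47^128 * 47^16 * 47^2 ≡ 47 * 13 * 47 * 13 * 47 * 13 (mod 61).
Accumulate the product:
47 * 13 = 611 ≡ 1
1 * 47 = 47
47 * 13 = 611 ≡ 1
1 * 47 = 47
47 * 13 = 611 ≡ 1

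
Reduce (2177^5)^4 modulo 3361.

2890

(2177)^5 ≡ 104 (mod 3361)
(104)^4 ≡ 2890 (mod 3361)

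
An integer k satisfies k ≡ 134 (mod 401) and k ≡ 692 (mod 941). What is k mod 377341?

401⁻¹ mod 941: 401×176 ≡ 1 (mod 941), so 401⁻¹ ≡ 176.
k = 134 + 401×((692 − 134)×176 mod 941) = 134 + 401×344 = 138078.

138078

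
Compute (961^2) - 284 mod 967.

719

(961)^2 ≡ 36 (mod 967)
36 - 284 = -248 ≡ 719 (mod 967)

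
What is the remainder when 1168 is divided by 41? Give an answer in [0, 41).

1168 = 28·41 + 20, so 1168 ≡ 20 (mod 41).

20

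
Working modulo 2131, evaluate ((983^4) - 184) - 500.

1343

(983)^4 ≡ 2027 (mod 2131)
2027 - 184 = 1843
1843 - 500 = 1343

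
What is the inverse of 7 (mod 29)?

25

Apply the Euclidean algorithm and back-substitute:
29 = 4*7 + 1
7 = 7*1 + 0
gcd(7, 29) = 1, so the inverse exists.
Back-substitute for 1:
1 = 1*29 − 4*7
So 7⁻¹ ≡ −4 ≡ 25 (mod 29).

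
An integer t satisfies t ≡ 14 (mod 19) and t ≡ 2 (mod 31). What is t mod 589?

33

19⁻¹ mod 31: 19·18 ≡ 1 (mod 31), so 19⁻¹ ≡ 18.
t = 14 + 19·((2 − 14)·18 mod 31) = 14 + 19·1 = 33.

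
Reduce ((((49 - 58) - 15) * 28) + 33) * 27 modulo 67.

33

49 - 58 = -9 ≡ 58 (mod 67)
58 - 15 = 43
43 * 28 = 1204 ≡ 65 (mod 67)
65 + 33 = 98 ≡ 31 (mod 67)
31 * 27 = 837 ≡ 33 (mod 67)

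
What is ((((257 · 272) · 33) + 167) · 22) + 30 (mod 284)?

257 · 272 = 69904 ≡ 40 (mod 284)
40 · 33 = 1320 ≡ 184 (mod 284)
184 + 167 = 351 ≡ 67 (mod 284)
67 · 22 = 1474 ≡ 54 (mod 284)
54 + 30 = 84

84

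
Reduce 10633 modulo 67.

47

10633 = 158*67 + 47, so 10633 ≡ 47 (mod 67).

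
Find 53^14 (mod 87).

1

By square-and-multiply:
53^1 ≡ 53 (mod 87)
53^2 ≡ 53^2 = 2809 ≡ 25 (mod 87)
53^4 ≡ 25^2 = 625 ≡ 16 (mod 87)
53^8 ≡ 16^2 = 256 ≡ 82 (mod 87)
53^14 = 53^8 * 53^4 * 53^2 ≡ 82 * 16 * 25 (mod 87).
Accumulate the product:
82 * 16 = 1312 ≡ 7
7 * 25 = 175 ≡ 1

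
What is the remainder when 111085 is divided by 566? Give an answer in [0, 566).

149

111085 = 196·566 + 149, so 111085 ≡ 149 (mod 566).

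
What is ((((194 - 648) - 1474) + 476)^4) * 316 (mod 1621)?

72

194 - 648 = -454 ≡ 1167 (mod 1621)
1167 - 1474 = -307 ≡ 1314 (mod 1621)
1314 + 476 = 1790 ≡ 169 (mod 1621)
(169)^4 ≡ 1375 (mod 1621)
1375 * 316 = 434500 ≡ 72 (mod 1621)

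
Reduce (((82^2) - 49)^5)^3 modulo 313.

(82)^2 ≡ 151 (mod 313)
151 - 49 = 102
(102)^5 ≡ 21 (mod 313)
(21)^3 ≡ 184 (mod 313)

184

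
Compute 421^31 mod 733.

By square-and-multiply:
31 in binary is 11111, i.e. 31 = 16 + 8 + 4 + 2 + 1.
421^1 ≡ 421 (mod 733)
421^2 ≡ 421^2 = 177241 ≡ 588 (mod 733)
421^4 ≡ 588^2 = 345744 ≡ 501 (mod 733)
421^8 ≡ 501^2 = 251001 ≡ 315 (mod 733)
421^16 ≡ 315^2 = 99225 ≡ 270 (mod 733)
421^31 = 421^16 × 421^8 × 421^4 × 421^2 × 421^1 ≡ 270 × 315 × 501 × 588 × 421 (mod 733).
Accumulate the product:
270 × 315 = 85050 ≡ 22
22 × 501 = 11022 ≡ 27
27 × 588 = 15876 ≡ 483
483 × 421 = 203343 ≡ 302

302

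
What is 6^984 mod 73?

8

Compute successive squares:
6^1 ≡ 6 (mod 73)
6^2 ≡ 6^2 = 36 (mod 73)
6^4 ≡ 36^2 = 1296 ≡ 55 (mod 73)
6^8 ≡ 55^2 = 3025 ≡ 32 (mod 73)
6^16 ≡ 32^2 = 1024 ≡ 2 (mod 73)
6^32 ≡ 2^2 = 4 (mod 73)
6^64 ≡ 4^2 = 16 (mod 73)
6^128 ≡ 16^2 = 256 ≡ 37 (mod 73)
6^256 ≡ 37^2 = 1369 ≡ 55 (mod 73)
6^512 ≡ 55^2 = 3025 ≡ 32 (mod 73)
6^984 = 6^512 · 6^256 · 6^128 · 6^64 · 6^16 · 6^8 ≡ 32 · 55 · 37 · 16 · 2 · 32 (mod 73).
Accumulate the product:
32 · 55 = 1760 ≡ 8
8 · 37 = 296 ≡ 4
4 · 16 = 64
64 · 2 = 128 ≡ 55
55 · 32 = 1760 ≡ 8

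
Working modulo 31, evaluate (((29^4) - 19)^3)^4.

(29)^4 ≡ 16 (mod 31)
16 - 19 = -3 ≡ 28 (mod 31)
(28)^3 ≡ 4 (mod 31)
(4)^4 ≡ 8 (mod 31)

8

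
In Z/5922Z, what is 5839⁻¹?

By the extended Euclidean algorithm:
5922 = 1×5839 + 83
5839 = 70×83 + 29
83 = 2×29 + 25
29 = 1×25 + 4
25 = 6×4 + 1
4 = 4×1 + 0
gcd(5839, 5922) = 1, so the inverse exists.
Bézout: 1 = 1407×5922 − 1427×5839.
So 5839⁻¹ ≡ −1427 ≡ 4495 (mod 5922).

4495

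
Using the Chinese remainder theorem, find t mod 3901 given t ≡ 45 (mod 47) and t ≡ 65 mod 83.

47⁻¹ mod 83: 47·53 ≡ 1 (mod 83), so 47⁻¹ ≡ 53.
t = 45 + 47·((65 − 45)·53 mod 83) = 45 + 47·64 = 3053.

3053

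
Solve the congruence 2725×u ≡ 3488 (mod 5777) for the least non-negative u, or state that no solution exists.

gcd(2725, 5777) = 109, and 109 | 3488, so solutions exist.
Divide through by 109: 25×u = 32 (mod 53).
25⁻¹ ≡ 17 (mod 53).
u ≡ 17×32 ≡ 14 (mod 53).
The smallest non-negative solution is u = 14.

14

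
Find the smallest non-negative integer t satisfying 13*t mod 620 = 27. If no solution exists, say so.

gcd(13, 620) = 1, so a unique solution mod 620 exists.
13⁻¹ ≡ 477 (mod 620).
t ≡ 477*27 ≡ 479 (mod 620).

479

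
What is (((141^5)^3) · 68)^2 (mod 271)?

49

(141)^5 ≡ 248 (mod 271)
(248)^3 ≡ 28 (mod 271)
28 · 68 = 1904 ≡ 7 (mod 271)
(7)^2 ≡ 49 (mod 271)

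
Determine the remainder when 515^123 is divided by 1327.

964

123 in binary is 1111011, i.e. 123 = 64 + 32 + 16 + 8 + 2 + 1.
515^1 ≡ 515 (mod 1327)
515^2 ≡ 515^2 = 265225 ≡ 1152 (mod 1327)
515^4 ≡ 1152^2 = 1327104 ≡ 104 (mod 1327)
515^8 ≡ 104^2 = 10816 ≡ 200 (mod 1327)
515^16 ≡ 200^2 = 40000 ≡ 190 (mod 1327)
515^32 ≡ 190^2 = 36100 ≡ 271 (mod 1327)
515^64 ≡ 271^2 = 73441 ≡ 456 (mod 1327)
515^123 = 515^64 * 515^32 * 515^16 * 515^8 * 515^2 * 515^1 ≡ 456 * 271 * 190 * 200 * 1152 * 515 (mod 1327).
Accumulate the product:
456 * 271 = 123576 ≡ 165
165 * 190 = 31350 ≡ 829
829 * 200 = 165800 ≡ 1252
1252 * 1152 = 1442304 ≡ 1182
1182 * 515 = 608730 ≡ 964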